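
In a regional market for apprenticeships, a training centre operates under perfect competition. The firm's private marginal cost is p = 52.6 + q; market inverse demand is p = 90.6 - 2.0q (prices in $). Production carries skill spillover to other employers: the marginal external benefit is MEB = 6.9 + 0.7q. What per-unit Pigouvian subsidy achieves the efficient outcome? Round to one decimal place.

Social marginal cost = private MC − MEB = 45.7 + 0.3q.
Set SMC = demand: 45.7 + 0.3q = 90.6 - 2.0q → q* = 19.5217.
The Pigouvian subsidy equals MEB at q*: 6.9 + 0.7×19.5217 = 20.5652.

subsidy = $20.6 per unit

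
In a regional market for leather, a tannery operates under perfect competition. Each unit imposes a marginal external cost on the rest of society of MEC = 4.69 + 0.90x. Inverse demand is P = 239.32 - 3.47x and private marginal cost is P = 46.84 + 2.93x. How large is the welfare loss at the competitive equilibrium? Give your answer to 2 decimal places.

Market equilibrium (private): 46.84 + 2.93x = 239.32 - 3.47x → x_m = 30.0750.
Social marginal cost = private MC + MEC = 51.53 + 3.83x.
Set SMC = demand: 51.53 + 3.83x = 239.32 - 3.47x → x* = 25.7247.
Between x* and x_m the wedge SMC − demand runs linearly from 0 to MEC(x_m), so the loss is a triangle.
DWL = ½ × 4.3503 × 31.7575 = 69.0773.

DWL = 69.08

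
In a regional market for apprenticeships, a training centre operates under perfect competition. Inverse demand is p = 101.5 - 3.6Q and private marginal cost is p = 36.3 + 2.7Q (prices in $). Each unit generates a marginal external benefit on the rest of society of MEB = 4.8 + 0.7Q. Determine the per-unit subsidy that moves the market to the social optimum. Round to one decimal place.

Social marginal cost = private MC − MEB = 31.5 + 2.0Q.
Set SMC = demand: 31.5 + 2.0Q = 101.5 - 3.6Q → Q* = 12.5000.
The Pigouvian subsidy equals MEB at Q*: 4.8 + 0.7×12.5000 = 13.5500.

subsidy = $13.6 per unit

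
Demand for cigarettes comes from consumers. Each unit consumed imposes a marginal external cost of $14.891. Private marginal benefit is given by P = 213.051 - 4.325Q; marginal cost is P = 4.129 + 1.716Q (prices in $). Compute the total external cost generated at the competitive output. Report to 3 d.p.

Market equilibrium (private): 4.129 + 1.716Q = 213.051 - 4.325Q → Q_m = 34.5840.
Total external cost = MEC × Q_m = 14.891 × 34.5840 = 514.9903.

$514.990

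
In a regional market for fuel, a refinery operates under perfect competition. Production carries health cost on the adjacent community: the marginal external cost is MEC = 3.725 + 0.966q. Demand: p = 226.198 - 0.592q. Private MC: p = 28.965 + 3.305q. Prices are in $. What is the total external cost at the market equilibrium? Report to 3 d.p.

Market equilibrium (private): 28.965 + 3.305q = 226.198 - 0.592q → q_m = 50.6115.
Total external cost = ∫₀^{q_m} (3.725 + 0.966q) dq = 3.725×50.6115 + ½×0.966×50.6115² = 1425.7439.

$1425.744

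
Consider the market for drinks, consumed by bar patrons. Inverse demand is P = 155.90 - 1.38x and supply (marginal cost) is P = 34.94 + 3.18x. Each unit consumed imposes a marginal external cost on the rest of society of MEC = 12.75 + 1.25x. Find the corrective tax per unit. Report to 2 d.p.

Social marginal benefit = demand − MEC = 143.15 - 2.63x.
Set SMB = MC: 143.15 - 2.63x = 34.94 + 3.18x → x* = 18.6248.
The Pigouvian tax equals MEC at x*: 12.75 + 1.25×18.6248 = 36.0310.

tax = 36.03 per unit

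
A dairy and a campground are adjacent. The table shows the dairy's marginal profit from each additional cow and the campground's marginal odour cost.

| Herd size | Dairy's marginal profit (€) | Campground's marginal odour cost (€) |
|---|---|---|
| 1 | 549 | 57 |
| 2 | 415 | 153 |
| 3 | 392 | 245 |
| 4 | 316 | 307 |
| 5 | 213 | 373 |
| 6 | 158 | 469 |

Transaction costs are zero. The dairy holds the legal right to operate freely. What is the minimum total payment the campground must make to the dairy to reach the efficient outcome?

Left alone the dairy would choose level 6 (marginal profit stays positive).
Efficient level: k* = 4 (marginal profit ≥ marginal odour cost through 4).
The campground must at least cover the dairy's forgone profit from cutting 6→4: 213 + 158 = 371.

€371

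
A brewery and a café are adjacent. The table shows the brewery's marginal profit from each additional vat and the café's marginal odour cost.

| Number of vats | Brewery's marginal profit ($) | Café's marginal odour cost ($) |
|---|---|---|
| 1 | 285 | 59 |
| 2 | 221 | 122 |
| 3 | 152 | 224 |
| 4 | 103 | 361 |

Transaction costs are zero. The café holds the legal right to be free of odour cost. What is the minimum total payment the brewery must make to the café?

$181

Efficient level: marginal profit ≥ marginal odour cost through level 2, so k* = 2.
With the café holding the right, the brewery must at least compensate total damage at k*: 59 + 122 = 181.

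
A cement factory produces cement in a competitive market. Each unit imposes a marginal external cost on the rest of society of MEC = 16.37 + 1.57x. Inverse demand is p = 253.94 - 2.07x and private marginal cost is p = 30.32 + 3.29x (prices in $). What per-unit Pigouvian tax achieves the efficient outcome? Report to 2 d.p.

tax = $63.32 per unit

Social marginal cost = private MC + MEC = 46.69 + 4.86x.
Set SMC = demand: 46.69 + 4.86x = 253.94 - 2.07x → x* = 29.9062.
The Pigouvian tax equals MEC at x*: 16.37 + 1.57×29.9062 = 63.3227.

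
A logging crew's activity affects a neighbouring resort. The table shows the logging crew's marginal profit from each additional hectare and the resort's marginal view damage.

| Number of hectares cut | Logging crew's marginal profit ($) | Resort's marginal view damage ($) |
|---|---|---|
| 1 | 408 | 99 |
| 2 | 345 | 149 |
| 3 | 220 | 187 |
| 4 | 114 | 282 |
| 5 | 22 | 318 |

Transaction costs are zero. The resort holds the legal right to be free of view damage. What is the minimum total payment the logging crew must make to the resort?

Efficient level: marginal profit ≥ marginal view damage through level 3, so k* = 3.
With the resort holding the right, the logging crew must at least compensate total damage at k*: 99 + 149 + 187 = 435.

$435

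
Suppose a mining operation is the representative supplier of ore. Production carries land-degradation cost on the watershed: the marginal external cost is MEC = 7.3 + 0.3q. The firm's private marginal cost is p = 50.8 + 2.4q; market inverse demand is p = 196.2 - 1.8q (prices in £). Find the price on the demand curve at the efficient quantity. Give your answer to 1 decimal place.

P = £141.0

Social marginal cost = private MC + MEC = 58.1 + 2.7q.
Set SMC = demand: 58.1 + 2.7q = 196.2 - 1.8q → q* = 30.6889.
Consumer price on the demand curve at q*: 196.2 − 1.8×30.6889 = 140.9600.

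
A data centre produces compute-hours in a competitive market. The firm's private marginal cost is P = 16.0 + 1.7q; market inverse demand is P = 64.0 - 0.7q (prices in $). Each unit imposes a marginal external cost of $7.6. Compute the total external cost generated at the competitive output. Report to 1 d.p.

$152.0

Market equilibrium (private): 16.0 + 1.7q = 64.0 - 0.7q → q_m = 20.0000.
Total external cost = MEC × q_m = 7.6 × 20.0000 = 152.0000.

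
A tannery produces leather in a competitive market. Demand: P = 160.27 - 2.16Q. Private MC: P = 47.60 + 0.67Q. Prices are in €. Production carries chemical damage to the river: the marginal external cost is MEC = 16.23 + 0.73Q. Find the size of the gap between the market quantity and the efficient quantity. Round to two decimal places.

Market equilibrium (private): 47.60 + 0.67Q = 160.27 - 2.16Q → Q_m = 39.8127.
Social marginal cost = private MC + MEC = 63.83 + 1.40Q.
Set SMC = demand: 63.83 + 1.40Q = 160.27 - 2.16Q → Q* = 27.0899.
Gap = |39.8127 − 27.0899| = 12.7228.

12.72 units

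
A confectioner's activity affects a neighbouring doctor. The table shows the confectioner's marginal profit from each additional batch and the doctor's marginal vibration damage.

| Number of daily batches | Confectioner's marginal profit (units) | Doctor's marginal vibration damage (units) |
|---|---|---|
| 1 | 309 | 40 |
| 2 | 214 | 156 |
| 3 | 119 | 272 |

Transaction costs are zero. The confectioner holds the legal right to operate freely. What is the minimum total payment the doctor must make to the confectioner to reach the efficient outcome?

119

Left alone the confectioner would choose level 3 (marginal profit stays positive).
Efficient level: k* = 2 (marginal profit ≥ marginal vibration damage through 2).
The doctor must at least cover the confectioner's forgone profit from cutting 3→2: 119 = 119.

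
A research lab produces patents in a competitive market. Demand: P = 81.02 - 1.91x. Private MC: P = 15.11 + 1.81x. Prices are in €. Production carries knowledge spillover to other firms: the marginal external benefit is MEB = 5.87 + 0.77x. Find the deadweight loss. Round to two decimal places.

Market equilibrium (private): 15.11 + 1.81x = 81.02 - 1.91x → x_m = 17.7177.
Social marginal cost = private MC − MEB = 9.24 + 1.04x.
Set SMC = demand: 9.24 + 1.04x = 81.02 - 1.91x → x* = 24.3322.
Height of the DWL triangle at x_m is demand(x_m) − SMC(x_m) = MEB(x_m) = 19.5127.
DWL = ½ × 6.6145 × 19.5127 = 64.5334.

DWL = €64.53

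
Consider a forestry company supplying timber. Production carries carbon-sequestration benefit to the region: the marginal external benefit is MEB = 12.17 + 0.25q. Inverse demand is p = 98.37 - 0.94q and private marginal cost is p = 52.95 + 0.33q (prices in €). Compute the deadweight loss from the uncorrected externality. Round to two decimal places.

DWL = €218.47

Market equilibrium (private): 52.95 + 0.33q = 98.37 - 0.94q → q_m = 35.7638.
Social marginal cost = private MC − MEB = 40.78 + 0.08q.
Set SMC = demand: 40.78 + 0.08q = 98.37 - 0.94q → q* = 56.4608.
The loss is the area between SMC and demand from q* to q_m; with linear curves that's a triangle of height MEB(q_m).
DWL = ½ × 20.6970 × 21.1109 = 218.4661.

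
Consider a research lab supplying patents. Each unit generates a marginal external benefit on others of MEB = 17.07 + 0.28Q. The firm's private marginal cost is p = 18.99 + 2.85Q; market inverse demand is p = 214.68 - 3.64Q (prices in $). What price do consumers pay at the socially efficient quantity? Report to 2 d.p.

Social marginal cost = private MC − MEB = 1.92 + 2.57Q.
Set SMC = demand: 1.92 + 2.57Q = 214.68 - 3.64Q → Q* = 34.2609.
Consumer price on the demand curve at Q*: 214.68 − 3.64×34.2609 = 89.9703.

P = $89.97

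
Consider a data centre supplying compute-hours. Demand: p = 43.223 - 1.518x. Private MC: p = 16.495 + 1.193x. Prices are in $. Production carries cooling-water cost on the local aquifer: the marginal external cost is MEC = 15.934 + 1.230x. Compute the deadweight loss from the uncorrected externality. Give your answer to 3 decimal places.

Market equilibrium (private): 16.495 + 1.193x = 43.223 - 1.518x → x_m = 9.8591.
Social marginal cost = private MC + MEC = 32.429 + 2.423x.
Set SMC = demand: 32.429 + 2.423x = 43.223 - 1.518x → x* = 2.7389.
Height of the DWL triangle at x_m is SMC(x_m) − demand(x_m) = MEC(x_m) = 28.0607.
DWL = ½ × 7.1202 × 28.0607 = 99.8989.

DWL = $99.899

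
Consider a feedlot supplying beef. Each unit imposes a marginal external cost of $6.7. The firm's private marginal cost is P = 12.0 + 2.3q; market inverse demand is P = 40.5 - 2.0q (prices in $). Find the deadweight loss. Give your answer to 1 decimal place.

DWL = $5.2

Market equilibrium (private): 12.0 + 2.3q = 40.5 - 2.0q → q_m = 6.6279.
Social marginal cost = private MC + MEC = 18.7 + 2.3q.
Set SMC = demand: 18.7 + 2.3q = 40.5 - 2.0q → q* = 5.0698.
The welfare-loss triangle has base |q_m − q*| and height MEC(q_m) (the vertical gap between SMC and demand is zero at q* and MEC at q_m).
DWL = ½ × 1.5581 × 6.7000 = 5.2196.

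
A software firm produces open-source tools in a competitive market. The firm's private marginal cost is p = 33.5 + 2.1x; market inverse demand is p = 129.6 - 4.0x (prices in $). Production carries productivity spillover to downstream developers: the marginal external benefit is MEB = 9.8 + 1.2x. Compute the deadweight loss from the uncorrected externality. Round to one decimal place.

DWL = $84.1

Market equilibrium (private): 33.5 + 2.1x = 129.6 - 4.0x → x_m = 15.7541.
Social marginal cost = private MC − MEB = 23.7 + 0.9x.
Set SMC = demand: 23.7 + 0.9x = 129.6 - 4.0x → x* = 21.6122.
The loss is the area between SMC and demand from x* to x_m; with linear curves that's a triangle of height MEB(x_m).
DWL = ½ × 5.8581 × 28.7049 = 84.0781.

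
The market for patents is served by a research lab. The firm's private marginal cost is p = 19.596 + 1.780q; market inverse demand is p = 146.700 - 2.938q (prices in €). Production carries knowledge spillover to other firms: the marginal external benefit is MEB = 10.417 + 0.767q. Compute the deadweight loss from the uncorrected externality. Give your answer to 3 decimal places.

Market equilibrium (private): 19.596 + 1.780q = 146.700 - 2.938q → q_m = 26.9402.
Social marginal cost = private MC − MEB = 9.179 + 1.013q.
Set SMC = demand: 9.179 + 1.013q = 146.700 - 2.938q → q* = 34.8066.
The loss is the area between SMC and demand from q* to q_m; with linear curves that's a triangle of height MEB(q_m).
DWL = ½ × 7.8664 × 31.0802 = 122.2446.

DWL = €122.245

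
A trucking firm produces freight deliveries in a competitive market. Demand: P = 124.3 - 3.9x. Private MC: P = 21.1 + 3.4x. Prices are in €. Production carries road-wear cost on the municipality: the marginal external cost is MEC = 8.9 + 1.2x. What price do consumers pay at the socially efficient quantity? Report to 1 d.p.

Social marginal cost = private MC + MEC = 30.0 + 4.6x.
Set SMC = demand: 30.0 + 4.6x = 124.3 - 3.9x → x* = 11.0941.
Consumer price on the demand curve at x*: 124.3 − 3.9×11.0941 = 81.0330.

P = €81.0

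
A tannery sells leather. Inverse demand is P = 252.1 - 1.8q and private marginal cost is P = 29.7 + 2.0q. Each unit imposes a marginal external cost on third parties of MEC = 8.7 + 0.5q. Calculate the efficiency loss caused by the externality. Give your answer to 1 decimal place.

Market equilibrium (private): 29.7 + 2.0q = 252.1 - 1.8q → q_m = 58.5263.
Social marginal cost = private MC + MEC = 38.4 + 2.5q.
Set SMC = demand: 38.4 + 2.5q = 252.1 - 1.8q → q* = 49.6977.
Height of the DWL triangle at q_m is SMC(q_m) − demand(q_m) = MEC(q_m) = 37.9632.
DWL = ½ × 8.8286 × 37.9632 = 167.5810.

DWL = 167.6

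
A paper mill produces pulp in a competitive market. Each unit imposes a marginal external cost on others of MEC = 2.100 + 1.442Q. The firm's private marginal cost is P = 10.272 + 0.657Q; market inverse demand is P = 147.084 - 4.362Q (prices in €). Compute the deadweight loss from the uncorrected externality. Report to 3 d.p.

DWL = €132.685

Market equilibrium (private): 10.272 + 0.657Q = 147.084 - 4.362Q → Q_m = 27.2588.
Social marginal cost = private MC + MEC = 12.372 + 2.099Q.
Set SMC = demand: 12.372 + 2.099Q = 147.084 - 4.362Q → Q* = 20.8500.
The welfare-loss triangle has base |Q_m − Q*| and height MEC(Q_m) (the vertical gap between SMC and demand is zero at Q* and MEC at Q_m).
DWL = ½ × 6.4088 × 41.4072 = 132.6852.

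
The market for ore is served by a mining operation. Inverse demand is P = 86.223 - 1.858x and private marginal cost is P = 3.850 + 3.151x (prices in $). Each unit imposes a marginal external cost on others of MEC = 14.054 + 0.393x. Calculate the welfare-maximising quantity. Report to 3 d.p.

Social marginal cost = private MC + MEC = 17.904 + 3.544x.
Set SMC = demand: 17.904 + 3.544x = 86.223 - 1.858x → x* = 12.6470.

x* = 12.647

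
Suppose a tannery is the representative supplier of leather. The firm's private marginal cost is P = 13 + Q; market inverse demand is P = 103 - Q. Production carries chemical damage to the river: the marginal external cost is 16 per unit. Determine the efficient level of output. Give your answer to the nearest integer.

Q* = 37

Social marginal cost = private MC + MEC = 29 + Q.
Set SMC = demand: 29 + Q = 103 - Q → Q* = 37.0000.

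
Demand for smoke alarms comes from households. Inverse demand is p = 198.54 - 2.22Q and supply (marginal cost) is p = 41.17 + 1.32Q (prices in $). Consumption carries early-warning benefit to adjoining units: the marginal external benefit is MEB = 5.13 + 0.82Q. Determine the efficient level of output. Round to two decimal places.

Social marginal benefit = demand + MEB = 203.67 - 1.40Q.
Set SMB = MC: 203.67 - 1.40Q = 41.17 + 1.32Q → Q* = 59.7426.

Q* = 59.74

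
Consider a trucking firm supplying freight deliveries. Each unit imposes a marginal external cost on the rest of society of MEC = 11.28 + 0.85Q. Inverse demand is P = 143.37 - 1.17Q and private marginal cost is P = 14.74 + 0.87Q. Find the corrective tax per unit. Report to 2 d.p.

Social marginal cost = private MC + MEC = 26.02 + 1.72Q.
Set SMC = demand: 26.02 + 1.72Q = 143.37 - 1.17Q → Q* = 40.6055.
The Pigouvian tax equals MEC at Q*: 11.28 + 0.85×40.6055 = 45.7947.

tax = 45.79 per unit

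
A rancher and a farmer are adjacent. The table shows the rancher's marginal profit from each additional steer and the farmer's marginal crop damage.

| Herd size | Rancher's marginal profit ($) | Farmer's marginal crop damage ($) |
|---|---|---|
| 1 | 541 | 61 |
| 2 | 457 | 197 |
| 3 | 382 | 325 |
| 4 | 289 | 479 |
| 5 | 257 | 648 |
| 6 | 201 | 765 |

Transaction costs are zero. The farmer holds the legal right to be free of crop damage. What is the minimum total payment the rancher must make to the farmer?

$583

Efficient level: marginal profit ≥ marginal crop damage through level 3, so k* = 3.
With the farmer holding the right, the rancher must at least compensate total damage at k*: 61 + 197 + 325 = 583.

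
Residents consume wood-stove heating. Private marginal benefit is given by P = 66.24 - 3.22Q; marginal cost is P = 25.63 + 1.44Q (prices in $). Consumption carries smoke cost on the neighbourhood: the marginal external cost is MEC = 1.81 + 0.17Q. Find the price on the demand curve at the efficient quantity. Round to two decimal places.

Social marginal benefit = demand − MEC = 64.43 - 3.39Q.
Set SMB = MC: 64.43 - 3.39Q = 25.63 + 1.44Q → Q* = 8.0331.
Consumer price on the demand curve at Q*: 66.24 − 3.22×8.0331 = 40.3734.

P = $40.37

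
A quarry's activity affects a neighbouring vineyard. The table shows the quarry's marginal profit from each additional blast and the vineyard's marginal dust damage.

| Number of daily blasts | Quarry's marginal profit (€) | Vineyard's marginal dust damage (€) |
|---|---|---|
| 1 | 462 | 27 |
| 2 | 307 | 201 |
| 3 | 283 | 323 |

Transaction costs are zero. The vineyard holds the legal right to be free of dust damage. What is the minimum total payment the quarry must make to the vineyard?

Efficient level: marginal profit ≥ marginal dust damage through level 2, so k* = 2.
With the vineyard holding the right, the quarry must at least compensate total damage at k*: 27 + 201 = 228.

€228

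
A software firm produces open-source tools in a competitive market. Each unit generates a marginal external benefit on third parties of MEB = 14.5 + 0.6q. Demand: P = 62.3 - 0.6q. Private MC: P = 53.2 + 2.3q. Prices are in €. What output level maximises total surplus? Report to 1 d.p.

q* = 10.3

Social marginal cost = private MC − MEB = 38.7 + 1.7q.
Set SMC = demand: 38.7 + 1.7q = 62.3 - 0.6q → q* = 10.2609.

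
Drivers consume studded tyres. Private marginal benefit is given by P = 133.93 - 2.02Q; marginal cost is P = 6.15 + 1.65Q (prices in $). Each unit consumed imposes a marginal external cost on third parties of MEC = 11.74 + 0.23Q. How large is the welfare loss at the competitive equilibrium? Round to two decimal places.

DWL = $50.00

Market equilibrium (private): 6.15 + 1.65Q = 133.93 - 2.02Q → Q_m = 34.8174.
Social marginal benefit = demand − MEC = 122.19 - 2.25Q.
Set SMB = MC: 122.19 - 2.25Q = 6.15 + 1.65Q → Q* = 29.7538.
The welfare-loss triangle has base |Q_m − Q*| and height MEC(Q_m) (the vertical gap between SMB and MC is zero at Q* and MEC at Q_m).
DWL = ½ × 5.0636 × 19.7480 = 49.9980.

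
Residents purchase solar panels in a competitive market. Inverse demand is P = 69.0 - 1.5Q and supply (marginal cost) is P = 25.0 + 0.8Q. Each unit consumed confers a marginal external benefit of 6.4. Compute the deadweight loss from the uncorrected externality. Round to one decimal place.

Market equilibrium (private): 25.0 + 0.8Q = 69.0 - 1.5Q → Q_m = 19.1304.
Social marginal benefit = demand + MEB = 75.4 - 1.5Q.
Set SMB = MC: 75.4 - 1.5Q = 25.0 + 0.8Q → Q* = 21.9130.
Between Q* and Q_m the wedge SMB − MC runs linearly from 0 to MEB(Q_m), so the loss is a triangle.
DWL = ½ × 2.7826 × 6.4000 = 8.9043.

DWL = 8.9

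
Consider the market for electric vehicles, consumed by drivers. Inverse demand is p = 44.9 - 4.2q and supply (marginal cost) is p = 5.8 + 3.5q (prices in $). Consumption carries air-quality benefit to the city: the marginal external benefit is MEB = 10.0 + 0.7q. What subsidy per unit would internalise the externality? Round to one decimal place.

subsidy = $14.9 per unit

Social marginal benefit = demand + MEB = 54.9 - 3.5q.
Set SMB = MC: 54.9 - 3.5q = 5.8 + 3.5q → q* = 7.0143.
The Pigouvian subsidy equals MEB at q*: 10.0 + 0.7×7.0143 = 14.9100.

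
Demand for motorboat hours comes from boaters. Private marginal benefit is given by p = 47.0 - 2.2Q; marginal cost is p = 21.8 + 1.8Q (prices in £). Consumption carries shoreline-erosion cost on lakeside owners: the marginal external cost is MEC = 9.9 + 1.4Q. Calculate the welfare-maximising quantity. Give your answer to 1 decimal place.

Social marginal benefit = demand − MEC = 37.1 - 3.6Q.
Set SMB = MC: 37.1 - 3.6Q = 21.8 + 1.8Q → Q* = 2.8333.

Q* = 2.8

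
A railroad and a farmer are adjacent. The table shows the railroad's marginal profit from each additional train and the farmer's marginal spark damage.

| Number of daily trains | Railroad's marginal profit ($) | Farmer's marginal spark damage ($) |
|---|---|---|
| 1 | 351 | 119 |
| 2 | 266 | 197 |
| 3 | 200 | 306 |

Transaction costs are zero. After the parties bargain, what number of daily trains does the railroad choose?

Bargaining reaches the level where marginal profit last exceeds marginal spark damage.
That holds through level 2 (266 ≥ 197) but not at 3 (200 < 306).

2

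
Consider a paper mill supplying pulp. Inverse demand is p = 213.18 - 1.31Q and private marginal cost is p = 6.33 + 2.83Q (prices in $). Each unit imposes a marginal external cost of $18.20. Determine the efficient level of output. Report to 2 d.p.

Social marginal cost = private MC + MEC = 24.53 + 2.83Q.
Set SMC = demand: 24.53 + 2.83Q = 213.18 - 1.31Q → Q* = 45.5676.

Q* = 45.57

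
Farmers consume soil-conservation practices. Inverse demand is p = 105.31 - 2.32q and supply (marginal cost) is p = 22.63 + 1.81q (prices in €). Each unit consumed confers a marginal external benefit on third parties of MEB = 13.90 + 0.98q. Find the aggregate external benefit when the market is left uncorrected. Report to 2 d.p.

Market equilibrium (private): 22.63 + 1.81q = 105.31 - 2.32q → q_m = 20.0194.
Total external benefit = ∫₀^{q_m} (13.90 + 0.98q) dq = 13.90×20.0194 + ½×0.98×20.0194² = 474.6501.

€474.65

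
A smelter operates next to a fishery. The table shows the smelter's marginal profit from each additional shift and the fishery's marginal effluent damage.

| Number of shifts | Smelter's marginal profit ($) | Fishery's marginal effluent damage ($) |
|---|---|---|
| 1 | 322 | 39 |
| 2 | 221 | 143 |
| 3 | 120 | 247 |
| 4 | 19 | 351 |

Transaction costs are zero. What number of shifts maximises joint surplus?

2

Bargaining reaches the level where marginal profit last exceeds marginal effluent damage.
That holds through level 2 (221 ≥ 143) but not at 3 (120 < 247).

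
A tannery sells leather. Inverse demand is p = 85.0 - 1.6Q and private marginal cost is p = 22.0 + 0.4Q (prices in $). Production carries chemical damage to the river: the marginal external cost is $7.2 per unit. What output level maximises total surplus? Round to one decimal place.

Social marginal cost = private MC + MEC = 29.2 + 0.4Q.
Set SMC = demand: 29.2 + 0.4Q = 85.0 - 1.6Q → Q* = 27.9000.

Q* = 27.9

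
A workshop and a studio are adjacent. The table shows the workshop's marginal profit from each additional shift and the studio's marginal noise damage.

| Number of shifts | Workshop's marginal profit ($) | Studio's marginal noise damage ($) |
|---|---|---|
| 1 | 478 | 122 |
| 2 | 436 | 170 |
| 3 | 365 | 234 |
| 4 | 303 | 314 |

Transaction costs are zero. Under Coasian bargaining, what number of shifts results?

Bargaining reaches the level where marginal profit last exceeds marginal noise damage.
That holds through level 3 (365 ≥ 234) but not at 4 (303 < 314).

3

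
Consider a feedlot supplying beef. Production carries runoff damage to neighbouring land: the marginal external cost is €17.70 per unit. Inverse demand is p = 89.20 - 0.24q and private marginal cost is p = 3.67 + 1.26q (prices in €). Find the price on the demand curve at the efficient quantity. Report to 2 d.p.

P = €78.35

Social marginal cost = private MC + MEC = 21.37 + 1.26q.
Set SMC = demand: 21.37 + 1.26q = 89.20 - 0.24q → q* = 45.2200.
Consumer price on the demand curve at q*: 89.20 − 0.24×45.2200 = 78.3472.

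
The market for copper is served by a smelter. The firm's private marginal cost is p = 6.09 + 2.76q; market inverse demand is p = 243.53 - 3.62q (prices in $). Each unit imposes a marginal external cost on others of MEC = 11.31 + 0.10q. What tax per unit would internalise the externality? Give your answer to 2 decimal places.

Social marginal cost = private MC + MEC = 17.40 + 2.86q.
Set SMC = demand: 17.40 + 2.86q = 243.53 - 3.62q → q* = 34.8966.
The Pigouvian tax equals MEC at q*: 11.31 + 0.10×34.8966 = 14.7997.

tax = $14.80 per unit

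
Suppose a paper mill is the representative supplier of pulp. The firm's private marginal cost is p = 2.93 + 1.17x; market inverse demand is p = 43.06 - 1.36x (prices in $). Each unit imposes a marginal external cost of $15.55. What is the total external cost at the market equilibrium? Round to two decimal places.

Market equilibrium (private): 2.93 + 1.17x = 43.06 - 1.36x → x_m = 15.8617.
Total external cost = MEC × x_m = 15.55 × 15.8617 = 246.6494.

$246.65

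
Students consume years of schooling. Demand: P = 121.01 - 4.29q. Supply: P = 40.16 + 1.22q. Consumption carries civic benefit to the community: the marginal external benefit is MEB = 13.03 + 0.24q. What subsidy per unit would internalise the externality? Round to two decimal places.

subsidy = 17.31 per unit

Social marginal benefit = demand + MEB = 134.04 - 4.05q.
Set SMB = MC: 134.04 - 4.05q = 40.16 + 1.22q → q* = 17.8140.
The Pigouvian subsidy equals MEB at q*: 13.03 + 0.24×17.8140 = 17.3054.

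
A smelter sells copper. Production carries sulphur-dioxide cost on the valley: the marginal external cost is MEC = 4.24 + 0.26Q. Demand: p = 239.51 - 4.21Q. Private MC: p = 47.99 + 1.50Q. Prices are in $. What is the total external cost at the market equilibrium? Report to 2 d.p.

$288.47

Market equilibrium (private): 47.99 + 1.50Q = 239.51 - 4.21Q → Q_m = 33.5412.
Total external cost = ∫₀^{Q_m} (4.24 + 0.26Q) dQ = 4.24×33.5412 + ½×0.26×33.5412² = 288.4663.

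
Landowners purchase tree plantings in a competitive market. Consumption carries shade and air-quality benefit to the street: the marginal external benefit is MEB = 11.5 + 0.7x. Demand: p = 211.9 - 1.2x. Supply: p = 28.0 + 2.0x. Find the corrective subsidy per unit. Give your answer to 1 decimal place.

subsidy = 66.2 per unit

Social marginal benefit = demand + MEB = 223.4 - 0.5x.
Set SMB = MC: 223.4 - 0.5x = 28.0 + 2.0x → x* = 78.1600.
The Pigouvian subsidy equals MEB at x*: 11.5 + 0.7×78.1600 = 66.2120.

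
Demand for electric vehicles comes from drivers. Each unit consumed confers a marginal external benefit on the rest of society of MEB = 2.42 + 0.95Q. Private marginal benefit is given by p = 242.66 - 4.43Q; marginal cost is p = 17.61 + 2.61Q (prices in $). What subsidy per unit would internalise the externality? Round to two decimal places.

subsidy = $37.90 per unit

Social marginal benefit = demand + MEB = 245.08 - 3.48Q.
Set SMB = MC: 245.08 - 3.48Q = 17.61 + 2.61Q → Q* = 37.3514.
The Pigouvian subsidy equals MEB at Q*: 2.42 + 0.95×37.3514 = 37.9038.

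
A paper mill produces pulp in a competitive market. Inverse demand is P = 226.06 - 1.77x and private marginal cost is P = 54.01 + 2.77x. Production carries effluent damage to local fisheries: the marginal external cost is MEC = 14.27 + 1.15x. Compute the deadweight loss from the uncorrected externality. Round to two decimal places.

Market equilibrium (private): 54.01 + 2.77x = 226.06 - 1.77x → x_m = 37.8965.
Social marginal cost = private MC + MEC = 68.28 + 3.92x.
Set SMC = demand: 68.28 + 3.92x = 226.06 - 1.77x → x* = 27.7293.
The welfare-loss triangle has base |x_m − x*| and height MEC(x_m) (the vertical gap between SMC and demand is zero at x* and MEC at x_m).
DWL = ½ × 10.1672 × 57.8509 = 294.0908.

DWL = 294.09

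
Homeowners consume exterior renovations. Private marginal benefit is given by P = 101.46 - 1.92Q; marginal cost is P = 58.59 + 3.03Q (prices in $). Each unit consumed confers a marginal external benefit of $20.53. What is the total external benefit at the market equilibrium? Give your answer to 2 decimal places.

$177.80

Market equilibrium (private): 58.59 + 3.03Q = 101.46 - 1.92Q → Q_m = 8.6606.
Total external benefit = MEB × Q_m = 20.53 × 8.6606 = 177.8021.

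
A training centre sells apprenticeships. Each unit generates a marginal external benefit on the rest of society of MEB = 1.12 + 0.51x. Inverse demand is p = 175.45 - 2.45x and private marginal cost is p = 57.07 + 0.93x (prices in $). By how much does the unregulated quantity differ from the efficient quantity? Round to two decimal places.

Market equilibrium (private): 57.07 + 0.93x = 175.45 - 2.45x → x_m = 35.0237.
Social marginal cost = private MC − MEB = 55.95 + 0.42x.
Set SMC = demand: 55.95 + 0.42x = 175.45 - 2.45x → x* = 41.6376.
Gap = |35.0237 − 41.6376| = 6.6139.

6.61 units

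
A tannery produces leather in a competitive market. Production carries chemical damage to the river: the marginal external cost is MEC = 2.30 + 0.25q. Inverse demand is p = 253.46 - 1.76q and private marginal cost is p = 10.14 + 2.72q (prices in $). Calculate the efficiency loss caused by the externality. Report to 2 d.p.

Market equilibrium (private): 10.14 + 2.72q = 253.46 - 1.76q → q_m = 54.3125.
Social marginal cost = private MC + MEC = 12.44 + 2.97q.
Set SMC = demand: 12.44 + 2.97q = 253.46 - 1.76q → q* = 50.9556.
The loss is the area between SMC and demand from q* to q_m; with linear curves that's a triangle of height MEC(q_m).
DWL = ½ × 3.3569 × 15.8781 = 26.6506.

DWL = $26.65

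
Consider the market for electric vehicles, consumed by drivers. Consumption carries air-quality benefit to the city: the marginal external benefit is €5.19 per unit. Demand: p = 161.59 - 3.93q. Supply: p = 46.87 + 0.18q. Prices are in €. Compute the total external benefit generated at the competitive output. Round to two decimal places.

Market equilibrium (private): 46.87 + 0.18q = 161.59 - 3.93q → q_m = 27.9124.
Total external benefit = MEB × q_m = 5.19 × 27.9124 = 144.8654.

€144.87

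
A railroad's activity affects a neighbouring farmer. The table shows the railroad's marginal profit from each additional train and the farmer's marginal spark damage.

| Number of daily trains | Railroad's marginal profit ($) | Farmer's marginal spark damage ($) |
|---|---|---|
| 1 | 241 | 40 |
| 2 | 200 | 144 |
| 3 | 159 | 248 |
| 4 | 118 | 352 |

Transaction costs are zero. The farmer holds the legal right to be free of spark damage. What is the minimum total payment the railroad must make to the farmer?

$184

Efficient level: marginal profit ≥ marginal spark damage through level 2, so k* = 2.
With the farmer holding the right, the railroad must at least compensate total damage at k*: 40 + 144 = 184.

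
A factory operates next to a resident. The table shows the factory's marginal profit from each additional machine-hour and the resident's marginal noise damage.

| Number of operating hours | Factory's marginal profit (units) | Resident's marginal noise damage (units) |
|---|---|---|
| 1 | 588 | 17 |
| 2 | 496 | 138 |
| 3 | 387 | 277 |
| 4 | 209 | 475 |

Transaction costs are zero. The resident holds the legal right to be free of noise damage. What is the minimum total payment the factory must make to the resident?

432

Efficient level: marginal profit ≥ marginal noise damage through level 3, so k* = 3.
With the resident holding the right, the factory must at least compensate total damage at k*: 17 + 138 + 277 = 432.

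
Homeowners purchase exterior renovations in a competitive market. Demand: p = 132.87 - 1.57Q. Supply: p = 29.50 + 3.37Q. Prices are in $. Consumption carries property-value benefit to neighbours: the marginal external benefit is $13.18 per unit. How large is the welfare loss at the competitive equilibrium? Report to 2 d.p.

Market equilibrium (private): 29.50 + 3.37Q = 132.87 - 1.57Q → Q_m = 20.9251.
Social marginal benefit = demand + MEB = 146.05 - 1.57Q.
Set SMB = MC: 146.05 - 1.57Q = 29.50 + 3.37Q → Q* = 23.5931.
Between Q* and Q_m the wedge SMB − MC runs linearly from 0 to MEB(Q_m), so the loss is a triangle.
DWL = ½ × 2.6680 × 13.1800 = 17.5821.

DWL = $17.58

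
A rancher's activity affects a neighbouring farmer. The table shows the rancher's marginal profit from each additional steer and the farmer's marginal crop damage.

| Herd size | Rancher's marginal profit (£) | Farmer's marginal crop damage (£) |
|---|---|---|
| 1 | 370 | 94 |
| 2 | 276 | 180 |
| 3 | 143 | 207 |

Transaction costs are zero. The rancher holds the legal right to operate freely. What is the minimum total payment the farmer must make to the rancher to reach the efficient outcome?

£143

Left alone the rancher would choose level 3 (marginal profit stays positive).
Efficient level: k* = 2 (marginal profit ≥ marginal crop damage through 2).
The farmer must at least cover the rancher's forgone profit from cutting 3→2: 143 = 143.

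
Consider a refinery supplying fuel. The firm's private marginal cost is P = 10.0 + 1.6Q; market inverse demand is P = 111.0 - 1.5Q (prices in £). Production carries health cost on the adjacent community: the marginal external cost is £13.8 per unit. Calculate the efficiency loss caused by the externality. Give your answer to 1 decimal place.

Market equilibrium (private): 10.0 + 1.6Q = 111.0 - 1.5Q → Q_m = 32.5806.
Social marginal cost = private MC + MEC = 23.8 + 1.6Q.
Set SMC = demand: 23.8 + 1.6Q = 111.0 - 1.5Q → Q* = 28.1290.
The welfare-loss triangle has base |Q_m − Q*| and height MEC(Q_m) (the vertical gap between SMC and demand is zero at Q* and MEC at Q_m).
DWL = ½ × 4.4516 × 13.8000 = 30.7160.

DWL = £30.7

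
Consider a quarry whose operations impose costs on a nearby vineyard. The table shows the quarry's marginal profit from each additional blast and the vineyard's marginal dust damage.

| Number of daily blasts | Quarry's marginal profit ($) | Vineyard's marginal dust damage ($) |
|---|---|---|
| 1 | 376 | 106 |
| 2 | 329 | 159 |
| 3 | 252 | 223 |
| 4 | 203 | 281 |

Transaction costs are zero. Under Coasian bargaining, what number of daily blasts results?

3

Bargaining reaches the level where marginal profit last exceeds marginal dust damage.
That holds through level 3 (252 ≥ 223) but not at 4 (203 < 281).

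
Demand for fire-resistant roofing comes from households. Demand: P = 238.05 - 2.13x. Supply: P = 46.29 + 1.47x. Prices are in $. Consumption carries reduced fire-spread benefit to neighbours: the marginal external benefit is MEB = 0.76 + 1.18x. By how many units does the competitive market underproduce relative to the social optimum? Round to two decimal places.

26.29 units

Market equilibrium (private): 46.29 + 1.47x = 238.05 - 2.13x → x_m = 53.2667.
Social marginal benefit = demand + MEB = 238.81 - 0.95x.
Set SMB = MC: 238.81 - 0.95x = 46.29 + 1.47x → x* = 79.5537.
Gap = |53.2667 − 79.5537| = 26.2870.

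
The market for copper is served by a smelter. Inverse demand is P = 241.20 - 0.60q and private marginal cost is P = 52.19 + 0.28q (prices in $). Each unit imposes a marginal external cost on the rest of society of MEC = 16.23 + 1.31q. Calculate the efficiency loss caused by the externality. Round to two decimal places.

Market equilibrium (private): 52.19 + 0.28q = 241.20 - 0.60q → q_m = 214.7841.
Social marginal cost = private MC + MEC = 68.42 + 1.59q.
Set SMC = demand: 68.42 + 1.59q = 241.20 - 0.60q → q* = 78.8950.
Height of the DWL triangle at q_m is SMC(q_m) − demand(q_m) = MEC(q_m) = 297.5972.
DWL = ½ × 135.8891 × 297.5972 = 20220.1078.

DWL = $20220.11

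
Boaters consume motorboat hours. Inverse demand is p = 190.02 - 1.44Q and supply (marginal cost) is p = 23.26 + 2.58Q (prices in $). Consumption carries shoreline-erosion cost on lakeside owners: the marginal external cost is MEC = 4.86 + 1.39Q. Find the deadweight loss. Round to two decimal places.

DWL = $361.26

Market equilibrium (private): 23.26 + 2.58Q = 190.02 - 1.44Q → Q_m = 41.4826.
Social marginal benefit = demand − MEC = 185.16 - 2.83Q.
Set SMB = MC: 185.16 - 2.83Q = 23.26 + 2.58Q → Q* = 29.9261.
Between Q* and Q_m the wedge MC − SMB runs linearly from 0 to MEC(Q_m), so the loss is a triangle.
DWL = ½ × 11.5565 × 62.5208 = 361.2608.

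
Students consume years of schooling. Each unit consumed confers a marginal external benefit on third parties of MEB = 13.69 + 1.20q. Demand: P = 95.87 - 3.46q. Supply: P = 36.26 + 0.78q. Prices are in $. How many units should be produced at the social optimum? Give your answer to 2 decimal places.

Social marginal benefit = demand + MEB = 109.56 - 2.26q.
Set SMB = MC: 109.56 - 2.26q = 36.26 + 0.78q → q* = 24.1118.

q* = 24.11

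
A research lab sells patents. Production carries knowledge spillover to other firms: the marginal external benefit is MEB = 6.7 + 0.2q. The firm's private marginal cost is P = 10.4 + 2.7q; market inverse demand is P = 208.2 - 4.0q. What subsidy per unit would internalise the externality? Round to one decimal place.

Social marginal cost = private MC − MEB = 3.7 + 2.5q.
Set SMC = demand: 3.7 + 2.5q = 208.2 - 4.0q → q* = 31.4615.
The Pigouvian subsidy equals MEB at q*: 6.7 + 0.2×31.4615 = 12.9923.

subsidy = 13.0 per unit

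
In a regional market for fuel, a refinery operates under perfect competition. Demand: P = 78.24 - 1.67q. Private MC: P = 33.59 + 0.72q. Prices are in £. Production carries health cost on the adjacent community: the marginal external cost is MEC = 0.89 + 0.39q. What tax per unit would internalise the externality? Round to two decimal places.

Social marginal cost = private MC + MEC = 34.48 + 1.11q.
Set SMC = demand: 34.48 + 1.11q = 78.24 - 1.67q → q* = 15.7410.
The Pigouvian tax equals MEC at q*: 0.89 + 0.39×15.7410 = 7.0290.

tax = £7.03 per unit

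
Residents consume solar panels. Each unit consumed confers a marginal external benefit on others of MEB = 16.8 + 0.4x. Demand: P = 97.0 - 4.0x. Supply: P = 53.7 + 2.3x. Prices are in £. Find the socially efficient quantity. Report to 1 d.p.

Social marginal benefit = demand + MEB = 113.8 - 3.6x.
Set SMB = MC: 113.8 - 3.6x = 53.7 + 2.3x → x* = 10.1864.

x* = 10.2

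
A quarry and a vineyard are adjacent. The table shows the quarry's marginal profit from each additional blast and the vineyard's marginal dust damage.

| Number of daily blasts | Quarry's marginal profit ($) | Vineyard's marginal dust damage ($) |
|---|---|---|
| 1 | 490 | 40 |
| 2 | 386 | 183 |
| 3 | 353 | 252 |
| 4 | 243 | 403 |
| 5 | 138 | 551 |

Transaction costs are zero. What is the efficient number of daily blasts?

3

Bargaining reaches the level where marginal profit last exceeds marginal dust damage.
That holds through level 3 (353 ≥ 252) but not at 4 (243 < 403).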